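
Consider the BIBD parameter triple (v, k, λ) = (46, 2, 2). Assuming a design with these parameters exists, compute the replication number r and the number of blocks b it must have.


Any 2-(v, k, λ) BIBD satisfies two necessary conditions:
  (i)  Each point sits in r blocks, and counting incidences through any fixed point gives r(k − 1) = λ(v − 1), so r = λ(v − 1)/(k − 1).
  (ii) Total incidences bk = vr, so b = vr/k.
Step 1: r = λ(v − 1)/(k − 1) = 2·(46 − 1)/(2 − 1) = 2·45/1 = 90/1 = 90.
Step 2: b = vr/k = 46·90/2 = 4140/2 = 2070.
Check integrality: r = 90 ∈ Z ✓, b = 2070 ∈ Z ✓.
(These identities are necessary conditions: they determine r and b for any design with these parameters, but do not by themselves prove that one exists.)

r = 90, b = 2070.


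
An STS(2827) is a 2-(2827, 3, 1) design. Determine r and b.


An STS(v) is a 2-(v, 3, 1) BIBD: block size k = 3, λ = 1.
Replication: r(k − 1) = λ(v − 1) ⇒ r·2 = 2827 − 1 = 2826 ⇒ r = 1413.
Block count: bk = vr ⇒ b·3 = 2827·1413 = 3994551 ⇒ b = 1331517.
(Check via b = v(v − 1)/6 = 2827·2826/6 = 7989102/6 = 1331517.)

r = 1413, b = 1331517.


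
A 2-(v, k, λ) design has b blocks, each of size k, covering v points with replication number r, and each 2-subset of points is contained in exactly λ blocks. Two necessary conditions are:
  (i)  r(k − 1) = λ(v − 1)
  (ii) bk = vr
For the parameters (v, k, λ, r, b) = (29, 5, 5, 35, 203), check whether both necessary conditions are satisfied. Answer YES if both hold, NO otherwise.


Condition (i): r(k − 1) = 35·4 = 140; λ(v − 1) = 5·28 = 140. Match? YES.
Condition (ii): bk = 203·5 = 1015; vr = 29·35 = 1015. Match? YES.
Both conditions hold? YES.

YES


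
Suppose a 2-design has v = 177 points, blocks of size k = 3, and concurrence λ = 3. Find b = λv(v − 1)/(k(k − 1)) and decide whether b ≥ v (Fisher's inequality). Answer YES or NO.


b = λv(v − 1)/(k(k − 1)) = 3·177·176/(3·2) = 93456/6 = 15576.
Compare with v = 177: b ≥ v, so Fisher's inequality holds.

YES


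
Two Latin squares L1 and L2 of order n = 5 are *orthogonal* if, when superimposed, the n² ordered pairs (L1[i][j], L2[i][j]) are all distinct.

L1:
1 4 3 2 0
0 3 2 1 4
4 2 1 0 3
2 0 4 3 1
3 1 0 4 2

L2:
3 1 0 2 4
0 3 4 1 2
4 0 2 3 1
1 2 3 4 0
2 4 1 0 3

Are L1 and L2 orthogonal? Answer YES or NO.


Form the n² = 25 superimposed pairs (L1[i][j], L2[i][j]), row by row (rows and columns indexed from 0):
row 0: (1,3) (4,1) (3,0) (2,2) (0,4)
row 1: (0,0) (3,3) (2,4) (1,1) (4,2)
row 2: (4,4) (2,0) (1,2) (0,3) (3,1)
row 3: (2,1) (0,2) (4,3) (3,4) (1,0)
row 4: (3,2) (1,4) (0,1) (4,0) (2,3)
Orthogonality requires all 25 pairs distinct.
Check by first coordinate: for each symbol s of L1, list the L2 entries in the n cells where L1 = s; they must all differ.
  L1 = 0: L2 entries (in reading order) 4, 0, 3, 2, 1 — all 5 distinct ✓
  L1 = 1: L2 entries (in reading order) 3, 1, 2, 0, 4 — all 5 distinct ✓
  L1 = 2: L2 entries (in reading order) 2, 4, 0, 1, 3 — all 5 distinct ✓
  L1 = 3: L2 entries (in reading order) 0, 3, 1, 4, 2 — all 5 distinct ✓
  L1 = 4: L2 entries (in reading order) 1, 2, 4, 3, 0 — all 5 distinct ✓
Every symbol of L1 meets every symbol of L2 exactly once, so all 25 pairs are distinct (25 of 25).
Conclusion: YES.

YES


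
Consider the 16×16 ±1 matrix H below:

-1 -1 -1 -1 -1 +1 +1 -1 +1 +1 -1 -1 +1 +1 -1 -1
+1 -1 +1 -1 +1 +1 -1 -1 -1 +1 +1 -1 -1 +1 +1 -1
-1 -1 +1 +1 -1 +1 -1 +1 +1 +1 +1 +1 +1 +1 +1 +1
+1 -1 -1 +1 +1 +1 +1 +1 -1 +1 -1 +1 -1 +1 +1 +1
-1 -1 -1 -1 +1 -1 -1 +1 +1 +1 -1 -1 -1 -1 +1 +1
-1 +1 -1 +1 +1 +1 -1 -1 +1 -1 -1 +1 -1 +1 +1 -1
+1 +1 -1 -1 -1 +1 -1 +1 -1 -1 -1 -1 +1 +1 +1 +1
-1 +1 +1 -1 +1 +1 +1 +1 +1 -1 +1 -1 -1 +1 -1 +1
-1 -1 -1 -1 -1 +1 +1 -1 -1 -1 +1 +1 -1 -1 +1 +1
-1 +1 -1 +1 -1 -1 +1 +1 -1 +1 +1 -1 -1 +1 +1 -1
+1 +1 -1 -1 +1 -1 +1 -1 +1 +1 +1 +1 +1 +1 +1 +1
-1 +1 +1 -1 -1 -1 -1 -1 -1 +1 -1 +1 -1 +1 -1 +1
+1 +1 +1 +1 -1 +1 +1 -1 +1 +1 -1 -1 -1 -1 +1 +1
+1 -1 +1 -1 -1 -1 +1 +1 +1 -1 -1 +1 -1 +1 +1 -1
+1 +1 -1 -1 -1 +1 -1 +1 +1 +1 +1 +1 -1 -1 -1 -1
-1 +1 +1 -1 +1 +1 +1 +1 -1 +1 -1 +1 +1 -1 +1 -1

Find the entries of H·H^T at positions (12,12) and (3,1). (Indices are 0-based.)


Row 1 of H: [1, -1, 1, -1, 1, 1, -1, -1, -1, 1, 1, -1, -1, 1, 1, -1].
Row 3 of H: [1, -1, -1, 1, 1, 1, 1, 1, -1, 1, -1, 1, -1, 1, 1, 1].
Row 12 of H: [1, 1, 1, 1, -1, 1, 1, -1, 1, 1, -1, -1, -1, -1, 1, 1].
(H·H^T)[12][12] = Σ_j H[12][j]·H[12][j] = (1)² + (1)² + (1)² + (1)² + (-1)² + (1)² + (1)² + (-1)² + (1)² + (1)² + (-1)² + (-1)² + (-1)² + (-1)² + (1)² + (1)² = 1 + 1 + 1 + 1 + 1 + 1 + 1 + 1 + 1 + 1 + 1 + 1 + 1 + 1 + 1 + 1 = 16.
(H·H^T)[3][1] = Σ_j H[3][j]·H[1][j] = (1)·(1) + (-1)·(-1) + (-1)·(1) + (1)·(-1) + (1)·(1) + (1)·(1) + (1)·(-1) + (1)·(-1) + (-1)·(-1) + (1)·(1) + (-1)·(1) + (1)·(-1) + (-1)·(-1) + (1)·(1) + (1)·(1) + (1)·(-1) = 1 + 1 + -1 + -1 + 1 + 1 + -1 + -1 + 1 + 1 + -1 + -1 + 1 + 1 + 1 + -1 = 2.
Rows 3 and 1 are not orthogonal (dot product = 2 ≠ 0), so H is not a Hadamard matrix.

(12,12) entry = 16; (3,1) entry = 2.


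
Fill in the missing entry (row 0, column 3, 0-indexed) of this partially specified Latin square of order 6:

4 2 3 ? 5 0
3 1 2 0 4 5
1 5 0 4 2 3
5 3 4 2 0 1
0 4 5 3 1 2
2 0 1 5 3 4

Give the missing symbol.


Row 0 contains symbols [0, 2, 3, 4, 5] — missing [1].
Column 3 contains symbols [0, 2, 3, 4, 5] — missing [1].
The missing symbol must appear in both missing sets; intersection = [1].
Therefore the hidden value is 1.

Missing value = 1.


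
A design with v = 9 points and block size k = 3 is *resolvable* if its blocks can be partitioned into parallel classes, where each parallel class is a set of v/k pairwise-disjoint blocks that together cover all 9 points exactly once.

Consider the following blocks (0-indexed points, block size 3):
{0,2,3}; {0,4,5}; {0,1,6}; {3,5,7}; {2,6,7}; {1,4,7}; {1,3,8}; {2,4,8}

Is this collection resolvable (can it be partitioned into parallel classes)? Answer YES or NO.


v = 9, block size k = 3, number of blocks = 8.
For resolvability, blocks must partition into parallel classes of size v/k = 3.
Total blocks must therefore be a multiple of 3: 8 = 3·2 + 2 ⇒ not divisible ✗.
Resolvable? NO.

NO


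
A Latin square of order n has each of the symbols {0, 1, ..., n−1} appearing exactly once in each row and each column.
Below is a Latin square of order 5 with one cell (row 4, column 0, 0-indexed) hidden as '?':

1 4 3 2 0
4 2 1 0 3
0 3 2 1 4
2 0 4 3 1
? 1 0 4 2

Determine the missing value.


Row 4 contains symbols [0, 1, 2, 4] — missing [3].
Column 0 contains symbols [0, 1, 2, 4] — missing [3].
The missing symbol must appear in both missing sets; intersection = [3].
Therefore the hidden value is 3.

Missing value = 3.


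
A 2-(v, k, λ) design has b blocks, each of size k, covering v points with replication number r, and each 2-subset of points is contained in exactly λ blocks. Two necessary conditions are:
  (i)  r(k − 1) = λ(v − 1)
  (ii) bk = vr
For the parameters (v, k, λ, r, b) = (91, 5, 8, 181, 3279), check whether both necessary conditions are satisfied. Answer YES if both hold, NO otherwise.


Condition (i): r(k − 1) = 181·4 = 724; λ(v − 1) = 8·90 = 720. Match? NO.
Condition (ii): bk = 3279·5 = 16395; vr = 91·181 = 16471. Match? NO.
Both conditions hold? NO.

NO


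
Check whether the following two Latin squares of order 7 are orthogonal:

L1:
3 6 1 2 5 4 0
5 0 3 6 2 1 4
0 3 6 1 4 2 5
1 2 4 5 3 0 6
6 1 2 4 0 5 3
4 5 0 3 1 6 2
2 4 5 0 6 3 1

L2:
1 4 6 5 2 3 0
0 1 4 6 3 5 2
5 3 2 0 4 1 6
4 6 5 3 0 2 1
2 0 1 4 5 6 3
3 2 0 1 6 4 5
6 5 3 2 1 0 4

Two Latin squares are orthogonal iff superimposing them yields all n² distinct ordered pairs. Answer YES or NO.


Form the n² = 49 superimposed pairs (L1[i][j], L2[i][j]), row by row (rows and columns indexed from 0):
row 0: (3,1) (6,4) (1,6) (2,5) (5,2) (4,3) (0,0)
row 1: (5,0) (0,1) (3,4) (6,6) (2,3) (1,5) (4,2)
row 2: (0,5) (3,3) (6,2) (1,0) (4,4) (2,1) (5,6)
row 3: (1,4) (2,6) (4,5) (5,3) (3,0) (0,2) (6,1)
row 4: (6,2) (1,0) (2,1) (4,4) (0,5) (5,6) (3,3)
row 5: (4,3) (5,2) (0,0) (3,1) (1,6) (6,4) (2,5)
row 6: (2,6) (4,5) (5,3) (0,2) (6,1) (3,0) (1,4)
Orthogonality requires all 49 pairs distinct.
But the pair (6,2) repeats: cell (2,2) has L1 = 6, L2 = 2, and cell (4,0) has L1 = 6, L2 = 2.
A repeated pair means some other pair never occurs (only 28 distinct pairs out of 49), so the squares are not orthogonal.
Conclusion: NO.

NO


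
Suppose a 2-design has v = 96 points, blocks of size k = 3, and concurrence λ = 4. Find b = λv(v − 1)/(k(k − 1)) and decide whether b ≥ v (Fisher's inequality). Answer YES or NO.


b = λv(v − 1)/(k(k − 1)) = 4·96·95/(3·2) = 36480/6 = 6080.
Compare with v = 96: b ≥ v, so Fisher's inequality holds.

YES


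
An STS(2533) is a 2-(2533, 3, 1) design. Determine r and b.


An STS(v) is a 2-(v, 3, 1) BIBD: block size k = 3, λ = 1.
Replication: r(k − 1) = λ(v − 1) ⇒ r·2 = 2533 − 1 = 2532 ⇒ r = 1266.
Block count: bk = vr ⇒ b·3 = 2533·1266 = 3206778 ⇒ b = 1068926.
(Check via b = v(v − 1)/6 = 2533·2532/6 = 6413556/6 = 1068926.)

r = 1266, b = 1068926.


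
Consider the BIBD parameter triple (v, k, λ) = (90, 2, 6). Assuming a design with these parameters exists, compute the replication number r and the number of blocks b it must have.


Any 2-(v, k, λ) BIBD satisfies two necessary conditions:
  (i)  Each point sits in r blocks, and counting incidences through any fixed point gives r(k − 1) = λ(v − 1), so r = λ(v − 1)/(k − 1).
  (ii) Total incidences bk = vr, so b = vr/k.
Step 1: r = λ(v − 1)/(k − 1) = 6·(90 − 1)/(2 − 1) = 6·89/1 = 534/1 = 534.
Step 2: b = vr/k = 90·534/2 = 48060/2 = 24030.
Check integrality: r = 534 ∈ Z ✓, b = 24030 ∈ Z ✓.
(These identities are necessary conditions: they determine r and b for any design with these parameters, but do not by themselves prove that one exists.)

r = 534, b = 24030.


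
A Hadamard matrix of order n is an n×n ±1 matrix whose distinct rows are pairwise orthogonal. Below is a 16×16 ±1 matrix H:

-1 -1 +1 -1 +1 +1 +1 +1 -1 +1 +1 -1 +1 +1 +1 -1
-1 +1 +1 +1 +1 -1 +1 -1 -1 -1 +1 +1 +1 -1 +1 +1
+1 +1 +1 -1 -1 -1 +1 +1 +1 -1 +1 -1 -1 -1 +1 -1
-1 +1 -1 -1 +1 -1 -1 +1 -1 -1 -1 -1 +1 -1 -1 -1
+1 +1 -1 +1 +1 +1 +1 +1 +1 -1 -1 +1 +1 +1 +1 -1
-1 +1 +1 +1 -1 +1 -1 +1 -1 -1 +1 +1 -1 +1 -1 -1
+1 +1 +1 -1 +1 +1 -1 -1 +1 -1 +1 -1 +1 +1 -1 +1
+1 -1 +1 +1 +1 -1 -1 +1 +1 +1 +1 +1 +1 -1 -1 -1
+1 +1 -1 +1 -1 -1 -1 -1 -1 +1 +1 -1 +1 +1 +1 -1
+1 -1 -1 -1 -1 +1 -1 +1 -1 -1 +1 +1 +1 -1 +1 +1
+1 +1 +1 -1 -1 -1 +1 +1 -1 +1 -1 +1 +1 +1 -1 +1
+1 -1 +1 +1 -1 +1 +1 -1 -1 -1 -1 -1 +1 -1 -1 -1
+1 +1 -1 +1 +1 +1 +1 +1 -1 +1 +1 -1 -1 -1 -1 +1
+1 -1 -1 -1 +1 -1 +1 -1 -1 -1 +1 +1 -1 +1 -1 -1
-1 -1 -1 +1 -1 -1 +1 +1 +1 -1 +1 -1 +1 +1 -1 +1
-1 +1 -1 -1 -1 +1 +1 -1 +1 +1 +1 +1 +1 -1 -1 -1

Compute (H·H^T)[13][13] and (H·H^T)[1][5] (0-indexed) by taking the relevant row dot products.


Row 1 of H: [-1, 1, 1, 1, 1, -1, 1, -1, -1, -1, 1, 1, 1, -1, 1, 1].
Row 5 of H: [-1, 1, 1, 1, -1, 1, -1, 1, -1, -1, 1, 1, -1, 1, -1, -1].
Row 13 of H: [1, -1, -1, -1, 1, -1, 1, -1, -1, -1, 1, 1, -1, 1, -1, -1].
(H·H^T)[13][13] = Σ_j H[13][j]·H[13][j] = (1)² + (-1)² + (-1)² + (-1)² + (1)² + (-1)² + (1)² + (-1)² + (-1)² + (-1)² + (1)² + (1)² + (-1)² + (1)² + (-1)² + (-1)² = 1 + 1 + 1 + 1 + 1 + 1 + 1 + 1 + 1 + 1 + 1 + 1 + 1 + 1 + 1 + 1 = 16.
(H·H^T)[1][5] = Σ_j H[1][j]·H[5][j] = (-1)·(-1) + (1)·(1) + (1)·(1) + (1)·(1) + (1)·(-1) + (-1)·(1) + (1)·(-1) + (-1)·(1) + (-1)·(-1) + (-1)·(-1) + (1)·(1) + (1)·(1) + (1)·(-1) + (-1)·(1) + (1)·(-1) + (1)·(-1) = 1 + 1 + 1 + 1 + -1 + -1 + -1 + -1 + 1 + 1 + 1 + 1 + -1 + -1 + -1 + -1 = 0.
So rows 1 and 5 are orthogonal; the diagonal entry equals n = 16.

(13,13) entry = 16; (1,5) entry = 0.


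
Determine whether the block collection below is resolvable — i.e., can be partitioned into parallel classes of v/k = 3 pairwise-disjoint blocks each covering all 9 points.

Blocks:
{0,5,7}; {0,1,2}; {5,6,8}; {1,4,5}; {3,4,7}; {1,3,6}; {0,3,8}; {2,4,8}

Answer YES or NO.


v = 9, block size k = 3, number of blocks = 8.
For resolvability, blocks must partition into parallel classes of size v/k = 3.
Total blocks must therefore be a multiple of 3: 8 = 3·2 + 2 ⇒ not divisible ✗.
Resolvable? NO.

NO


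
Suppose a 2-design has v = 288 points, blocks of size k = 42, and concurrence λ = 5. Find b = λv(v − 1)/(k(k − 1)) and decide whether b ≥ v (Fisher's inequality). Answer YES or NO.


r = λ(v − 1)/(k − 1) = 5·287/41 = 35.
b = vr/k = 288·35/42 = 240.
Fisher's inequality: b ≥ v ⇔ 240 ≥ 288? NO.

NO


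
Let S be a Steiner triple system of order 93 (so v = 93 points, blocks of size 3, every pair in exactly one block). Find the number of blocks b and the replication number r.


An STS(v) is a 2-(v, 3, 1) BIBD: block size k = 3, λ = 1.
Replication: r(k − 1) = λ(v − 1) ⇒ r·2 = 93 − 1 = 92 ⇒ r = 46.
Block count: b = v(v − 1)/6 = 93·92/6 = 8556/6 = 1426.
(Check via bk = vr: 1426·3 = 4278 = 93·46 = 4278 ✓.)

r = 46, b = 1426.


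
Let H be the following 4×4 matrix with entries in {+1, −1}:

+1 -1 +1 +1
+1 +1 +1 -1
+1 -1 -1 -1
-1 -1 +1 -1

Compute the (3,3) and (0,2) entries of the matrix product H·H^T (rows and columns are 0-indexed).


Row 0 of H: [1, -1, 1, 1].
Row 2 of H: [1, -1, -1, -1].
Row 3 of H: [-1, -1, 1, -1].
(H·H^T)[3][3] = Σ_j H[3][j]·H[3][j] = (-1)² + (-1)² + (1)² + (-1)² = 1 + 1 + 1 + 1 = 4.
(H·H^T)[0][2] = Σ_j H[0][j]·H[2][j] = (1)·(1) + (-1)·(-1) + (1)·(-1) + (1)·(-1) = 1 + 1 + -1 + -1 = 0.
So rows 0 and 2 are orthogonal; the diagonal entry equals n = 4.

(3,3) entry = 4; (0,2) entry = 0.


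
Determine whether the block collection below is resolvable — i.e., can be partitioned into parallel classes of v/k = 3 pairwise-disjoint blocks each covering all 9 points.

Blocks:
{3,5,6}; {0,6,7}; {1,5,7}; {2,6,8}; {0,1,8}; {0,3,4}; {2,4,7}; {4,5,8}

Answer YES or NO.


v = 9, block size k = 3, number of blocks = 8.
For resolvability, blocks must partition into parallel classes of size v/k = 3.
Total blocks must therefore be a multiple of 3: 8 = 3·2 + 2 ⇒ not divisible ✗.
Resolvable? NO.

NO


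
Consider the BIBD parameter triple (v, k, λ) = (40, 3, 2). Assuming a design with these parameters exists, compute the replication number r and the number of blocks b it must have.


Any 2-(v, k, λ) BIBD satisfies two necessary conditions:
  (i)  Each point sits in r blocks, and counting incidences through any fixed point gives r(k − 1) = λ(v − 1), so r = λ(v − 1)/(k − 1).
  (ii) Total incidences bk = vr, so b = vr/k.
Step 1: r = λ(v − 1)/(k − 1) = 2·(40 − 1)/(3 − 1) = 2·39/2 = 78/2 = 39.
Step 2: b = vr/k = 40·39/3 = 1560/3 = 520.
Check integrality: r = 39 ∈ Z ✓, b = 520 ∈ Z ✓.
(These identities are necessary conditions: they determine r and b for any design with these parameters, but do not by themselves prove that one exists.)

r = 39, b = 520.


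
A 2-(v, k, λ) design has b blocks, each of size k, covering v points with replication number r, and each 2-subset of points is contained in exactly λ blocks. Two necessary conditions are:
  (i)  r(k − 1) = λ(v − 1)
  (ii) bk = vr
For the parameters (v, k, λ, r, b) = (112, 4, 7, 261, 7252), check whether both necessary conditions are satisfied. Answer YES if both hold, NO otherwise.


Condition (i): r(k − 1) = 261·3 = 783; λ(v − 1) = 7·111 = 777. Match? NO.
Condition (ii): bk = 7252·4 = 29008; vr = 112·261 = 29232. Match? NO.
Both conditions hold? NO.

NO


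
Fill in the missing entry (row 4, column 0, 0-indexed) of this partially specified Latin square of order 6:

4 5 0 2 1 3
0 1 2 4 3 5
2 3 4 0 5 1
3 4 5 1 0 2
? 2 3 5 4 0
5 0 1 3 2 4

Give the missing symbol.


Row 4 contains symbols [0, 2, 3, 4, 5] — missing [1].
Column 0 contains symbols [0, 2, 3, 4, 5] — missing [1].
The missing symbol must appear in both missing sets; intersection = [1].
Therefore the hidden value is 1.

Missing value = 1.


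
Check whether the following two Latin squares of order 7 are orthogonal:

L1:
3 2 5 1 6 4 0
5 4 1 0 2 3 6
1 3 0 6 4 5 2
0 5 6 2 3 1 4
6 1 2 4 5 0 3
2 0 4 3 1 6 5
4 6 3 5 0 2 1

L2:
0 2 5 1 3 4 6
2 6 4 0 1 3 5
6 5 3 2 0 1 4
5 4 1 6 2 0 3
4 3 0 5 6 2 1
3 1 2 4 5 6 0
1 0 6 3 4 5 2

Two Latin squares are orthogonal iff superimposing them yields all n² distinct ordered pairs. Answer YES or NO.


Form the n² = 49 superimposed pairs (L1[i][j], L2[i][j]), row by row (rows and columns indexed from 0):
row 0: (3,0) (2,2) (5,5) (1,1) (6,3) (4,4) (0,6)
row 1: (5,2) (4,6) (1,4) (0,0) (2,1) (3,3) (6,5)
row 2: (1,6) (3,5) (0,3) (6,2) (4,0) (5,1) (2,4)
row 3: (0,5) (5,4) (6,1) (2,6) (3,2) (1,0) (4,3)
row 4: (6,4) (1,3) (2,0) (4,5) (5,6) (0,2) (3,1)
row 5: (2,3) (0,1) (4,2) (3,4) (1,5) (6,6) (5,0)
row 6: (4,1) (6,0) (3,6) (5,3) (0,4) (2,5) (1,2)
Orthogonality requires all 49 pairs distinct.
Check by first coordinate: for each symbol s of L1, list the L2 entries in the n cells where L1 = s; they must all differ.
  L1 = 0: L2 entries (in reading order) 6, 0, 3, 5, 2, 1, 4 — all 7 distinct ✓
  L1 = 1: L2 entries (in reading order) 1, 4, 6, 0, 3, 5, 2 — all 7 distinct ✓
  L1 = 2: L2 entries (in reading order) 2, 1, 4, 6, 0, 3, 5 — all 7 distinct ✓
  L1 = 3: L2 entries (in reading order) 0, 3, 5, 2, 1, 4, 6 — all 7 distinct ✓
  L1 = 4: L2 entries (in reading order) 4, 6, 0, 3, 5, 2, 1 — all 7 distinct ✓
  L1 = 5: L2 entries (in reading order) 5, 2, 1, 4, 6, 0, 3 — all 7 distinct ✓
  L1 = 6: L2 entries (in reading order) 3, 5, 2, 1, 4, 6, 0 — all 7 distinct ✓
Every symbol of L1 meets every symbol of L2 exactly once, so all 49 pairs are distinct (49 of 49).
Conclusion: YES.

YES


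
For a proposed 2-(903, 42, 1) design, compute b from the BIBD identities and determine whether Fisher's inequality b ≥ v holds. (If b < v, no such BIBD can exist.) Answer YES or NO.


b = λv(v − 1)/(k(k − 1)) = 1·903·902/(42·41) = 814506/1722 = 473.
Compare with v = 903: b < v, so Fisher's inequality fails.

NO


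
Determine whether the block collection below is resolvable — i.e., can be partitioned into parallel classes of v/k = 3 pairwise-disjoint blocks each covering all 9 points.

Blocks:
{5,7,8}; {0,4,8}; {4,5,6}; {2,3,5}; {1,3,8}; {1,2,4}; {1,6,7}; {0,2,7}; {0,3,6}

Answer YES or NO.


v = 9, block size k = 3, number of blocks = 9.
For resolvability, blocks must partition into parallel classes of size v/k = 3.
Total blocks must therefore be a multiple of 3: 9 = 3·3 + 0 ⇒ divisible ✓.
Greedy packing gives 3 candidate class(es). Each should be a full parallel class (size 3, covers all 9 points).
  Class 1 (3 blocks): {5,7,8}; {1,2,4}; {0,3,6}. Points covered: [0, 1, 2, 3, 4, 5, 6, 7, 8].
  Class 2 (3 blocks): {0,4,8}; {2,3,5}; {1,6,7}. Points covered: [0, 1, 2, 3, 4, 5, 6, 7, 8].
  Class 3 (3 blocks): {4,5,6}; {1,3,8}; {0,2,7}. Points covered: [0, 1, 2, 3, 4, 5, 6, 7, 8].
All classes full (size 3)? YES. All classes cover every point? YES.
Resolvable? YES.

YES


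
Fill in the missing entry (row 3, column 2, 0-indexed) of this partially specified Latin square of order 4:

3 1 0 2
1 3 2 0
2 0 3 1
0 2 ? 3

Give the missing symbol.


Row 3 contains symbols [0, 2, 3] — missing [1].
Column 2 contains symbols [0, 2, 3] — missing [1].
The missing symbol must appear in both missing sets; intersection = [1].
Therefore the hidden value is 1.

Missing value = 1.


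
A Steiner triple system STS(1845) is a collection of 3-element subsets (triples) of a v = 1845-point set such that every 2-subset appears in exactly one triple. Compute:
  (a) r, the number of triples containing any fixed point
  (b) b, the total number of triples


An STS(v) is a 2-(v, 3, 1) BIBD: block size k = 3, λ = 1.
Replication: r(k − 1) = λ(v − 1) ⇒ r·2 = 1845 − 1 = 1844 ⇒ r = 922.
Block count: b = v(v − 1)/6 = 1845·1844/6 = 3402180/6 = 567030.

r = 922, b = 567030.


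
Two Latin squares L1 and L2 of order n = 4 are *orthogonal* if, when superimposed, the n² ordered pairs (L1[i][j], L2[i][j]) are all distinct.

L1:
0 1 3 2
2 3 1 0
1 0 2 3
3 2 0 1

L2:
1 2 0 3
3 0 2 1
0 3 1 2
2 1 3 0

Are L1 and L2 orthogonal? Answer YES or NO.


Form the n² = 16 superimposed pairs (L1[i][j], L2[i][j]), row by row (rows and columns indexed from 0):
row 0: (0,1) (1,2) (3,0) (2,3)
row 1: (2,3) (3,0) (1,2) (0,1)
row 2: (1,0) (0,3) (2,1) (3,2)
row 3: (3,2) (2,1) (0,3) (1,0)
Orthogonality requires all 16 pairs distinct.
But the pair (2,3) repeats: cell (0,3) has L1 = 2, L2 = 3, and cell (1,0) has L1 = 2, L2 = 3.
A repeated pair means some other pair never occurs (only 8 distinct pairs out of 16), so the squares are not orthogonal.
Conclusion: NO.

NO


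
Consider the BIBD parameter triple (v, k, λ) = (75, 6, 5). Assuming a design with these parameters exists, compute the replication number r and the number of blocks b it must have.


Any 2-(v, k, λ) BIBD satisfies two necessary conditions:
  (i)  Each point sits in r blocks, and counting incidences through any fixed point gives r(k − 1) = λ(v − 1), so r = λ(v − 1)/(k − 1).
  (ii) Total incidences bk = vr, so b = vr/k.
Step 1: r = λ(v − 1)/(k − 1) = 5·(75 − 1)/(6 − 1) = 5·74/5 = 370/5 = 74.
Step 2: b = vr/k = 75·74/6 = 5550/6 = 925.
Check integrality: r = 74 ∈ Z ✓, b = 925 ∈ Z ✓.
(These identities are necessary conditions: they determine r and b for any design with these parameters, but do not by themselves prove that one exists.)

r = 74, b = 925.


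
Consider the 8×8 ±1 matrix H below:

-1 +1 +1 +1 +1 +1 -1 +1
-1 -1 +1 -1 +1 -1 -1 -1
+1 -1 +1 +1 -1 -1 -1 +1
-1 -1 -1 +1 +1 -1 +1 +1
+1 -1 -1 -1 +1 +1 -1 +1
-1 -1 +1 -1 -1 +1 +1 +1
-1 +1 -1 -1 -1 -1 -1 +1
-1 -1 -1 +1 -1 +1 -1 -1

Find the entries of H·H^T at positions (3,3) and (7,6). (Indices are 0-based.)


Row 3 of H: [-1, -1, -1, 1, 1, -1, 1, 1].
Row 6 of H: [-1, 1, -1, -1, -1, -1, -1, 1].
Row 7 of H: [-1, -1, -1, 1, -1, 1, -1, -1].
(H·H^T)[3][3] = Σ_j H[3][j]·H[3][j] = (-1)² + (-1)² + (-1)² + (1)² + (1)² + (-1)² + (1)² + (1)² = 1 + 1 + 1 + 1 + 1 + 1 + 1 + 1 = 8.
(H·H^T)[7][6] = Σ_j H[7][j]·H[6][j] = (-1)·(-1) + (-1)·(1) + (-1)·(-1) + (1)·(-1) + (-1)·(-1) + (1)·(-1) + (-1)·(-1) + (-1)·(1) = 1 + -1 + 1 + -1 + 1 + -1 + 1 + -1 = 0.
So rows 7 and 6 are orthogonal; the diagonal entry equals n = 8.

(3,3) entry = 8; (7,6) entry = 0.


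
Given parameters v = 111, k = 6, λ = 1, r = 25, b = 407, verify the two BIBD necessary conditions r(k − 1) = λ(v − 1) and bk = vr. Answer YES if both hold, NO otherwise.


Condition (i): r(k − 1) = 25·5 = 125; λ(v − 1) = 1·110 = 110. Match? NO.
Condition (ii): bk = 407·6 = 2442; vr = 111·25 = 2775. Match? NO.
Both conditions hold? NO.

NO


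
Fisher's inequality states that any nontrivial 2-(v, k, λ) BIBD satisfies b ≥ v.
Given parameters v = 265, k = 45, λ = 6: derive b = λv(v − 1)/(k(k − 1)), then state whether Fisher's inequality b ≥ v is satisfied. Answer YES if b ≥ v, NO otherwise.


b = λv(v − 1)/(k(k − 1)) = 6·265·264/(45·44) = 419760/1980 = 212.
Compare with v = 265: b < v, so Fisher's inequality fails.

NO


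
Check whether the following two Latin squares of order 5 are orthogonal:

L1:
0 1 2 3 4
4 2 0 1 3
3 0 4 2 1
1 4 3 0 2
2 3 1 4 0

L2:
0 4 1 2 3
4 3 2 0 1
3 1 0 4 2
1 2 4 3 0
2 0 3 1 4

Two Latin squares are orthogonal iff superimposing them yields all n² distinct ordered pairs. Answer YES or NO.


Form the n² = 25 superimposed pairs (L1[i][j], L2[i][j]), row by row (rows and columns indexed from 0):
row 0: (0,0) (1,4) (2,1) (3,2) (4,3)
row 1: (4,4) (2,3) (0,2) (1,0) (3,1)
row 2: (3,3) (0,1) (4,0) (2,4) (1,2)
row 3: (1,1) (4,2) (3,4) (0,3) (2,0)
row 4: (2,2) (3,0) (1,3) (4,1) (0,4)
Orthogonality requires all 25 pairs distinct.
Check by first coordinate: for each symbol s of L1, list the L2 entries in the n cells where L1 = s; they must all differ.
  L1 = 0: L2 entries (in reading order) 0, 2, 1, 3, 4 — all 5 distinct ✓
  L1 = 1: L2 entries (in reading order) 4, 0, 2, 1, 3 — all 5 distinct ✓
  L1 = 2: L2 entries (in reading order) 1, 3, 4, 0, 2 — all 5 distinct ✓
  L1 = 3: L2 entries (in reading order) 2, 1, 3, 4, 0 — all 5 distinct ✓
  L1 = 4: L2 entries (in reading order) 3, 4, 0, 2, 1 — all 5 distinct ✓
Every symbol of L1 meets every symbol of L2 exactly once, so all 25 pairs are distinct (25 of 25).
Conclusion: YES.

YES


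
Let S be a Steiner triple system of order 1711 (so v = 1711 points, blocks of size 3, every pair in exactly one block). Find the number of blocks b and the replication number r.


An STS(v) is a 2-(v, 3, 1) BIBD: block size k = 3, λ = 1.
Replication: r(k − 1) = λ(v − 1) ⇒ r·2 = 1711 − 1 = 1710 ⇒ r = 855.
Block count: bk = vr ⇒ b·3 = 1711·855 = 1462905 ⇒ b = 487635.

r = 855, b = 487635.


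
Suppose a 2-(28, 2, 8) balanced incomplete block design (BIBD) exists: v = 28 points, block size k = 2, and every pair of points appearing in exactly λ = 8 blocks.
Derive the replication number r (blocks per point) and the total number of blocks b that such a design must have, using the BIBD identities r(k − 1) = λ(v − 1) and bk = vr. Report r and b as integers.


Any 2-(v, k, λ) BIBD satisfies two necessary conditions:
  (i)  Each point sits in r blocks, and counting incidences through any fixed point gives r(k − 1) = λ(v − 1), so r = λ(v − 1)/(k − 1).
  (ii) Total incidences bk = vr, so b = vr/k.
Step 1: r = λ(v − 1)/(k − 1) = 8·(28 − 1)/(2 − 1) = 8·27/1 = 216/1 = 216.
Step 2: b = vr/k = 28·216/2 = 6048/2 = 3024.
Check integrality: r = 216 ∈ Z ✓, b = 3024 ∈ Z ✓.
(These identities are necessary conditions: they determine r and b for any design with these parameters, but do not by themselves prove that one exists.)

r = 216, b = 3024.


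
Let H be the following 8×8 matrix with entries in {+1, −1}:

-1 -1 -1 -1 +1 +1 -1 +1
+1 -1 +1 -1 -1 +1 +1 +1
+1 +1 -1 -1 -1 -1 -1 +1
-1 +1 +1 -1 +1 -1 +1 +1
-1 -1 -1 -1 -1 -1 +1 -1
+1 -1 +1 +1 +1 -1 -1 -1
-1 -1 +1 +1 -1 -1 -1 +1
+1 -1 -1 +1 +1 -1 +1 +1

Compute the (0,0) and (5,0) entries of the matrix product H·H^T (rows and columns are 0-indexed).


Row 0 of H: [-1, -1, -1, -1, 1, 1, -1, 1].
Row 5 of H: [1, -1, 1, 1, 1, -1, -1, -1].
(H·H^T)[0][0] = Σ_j H[0][j]·H[0][j] = (-1)² + (-1)² + (-1)² + (-1)² + (1)² + (1)² + (-1)² + (1)² = 1 + 1 + 1 + 1 + 1 + 1 + 1 + 1 = 8.
(H·H^T)[5][0] = Σ_j H[5][j]·H[0][j] = (1)·(-1) + (-1)·(-1) + (1)·(-1) + (1)·(-1) + (1)·(1) + (-1)·(1) + (-1)·(-1) + (-1)·(1) = -1 + 1 + -1 + -1 + 1 + -1 + 1 + -1 = -2.
Rows 5 and 0 are not orthogonal (dot product = -2 ≠ 0), so H is not a Hadamard matrix.

(0,0) entry = 8; (5,0) entry = -2.


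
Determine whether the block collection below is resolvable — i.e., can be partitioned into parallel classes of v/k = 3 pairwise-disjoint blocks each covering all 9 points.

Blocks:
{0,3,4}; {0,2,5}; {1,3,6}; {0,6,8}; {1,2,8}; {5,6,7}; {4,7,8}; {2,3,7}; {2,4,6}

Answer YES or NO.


v = 9, block size k = 3, number of blocks = 9.
For resolvability, blocks must partition into parallel classes of size v/k = 3.
Total blocks must therefore be a multiple of 3: 9 = 3·3 + 0 ⇒ divisible ✓.
Consider block {0,6,8}. The only other block(s) in the collection disjoint from it are {2,3,7} — just 1 block(s). Any parallel class containing {0,6,8} would need 2 other blocks each disjoint from it, so no parallel class of size 3 can contain {0,6,8}.
Since every block must belong to some parallel class in a resolution, the collection cannot be partitioned into parallel classes.
Resolvable? NO.

NO


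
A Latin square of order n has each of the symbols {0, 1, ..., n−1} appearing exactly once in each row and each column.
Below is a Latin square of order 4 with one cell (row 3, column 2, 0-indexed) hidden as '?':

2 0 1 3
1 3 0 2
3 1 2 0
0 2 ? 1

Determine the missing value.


Row 3 contains symbols [0, 1, 2] — missing [3].
Column 2 contains symbols [0, 1, 2] — missing [3].
The missing symbol must appear in both missing sets; intersection = [3].
Therefore the hidden value is 3.

Missing value = 3.


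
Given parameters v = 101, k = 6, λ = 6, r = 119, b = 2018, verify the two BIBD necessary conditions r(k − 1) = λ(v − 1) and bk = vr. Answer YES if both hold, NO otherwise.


Condition (i): r(k − 1) = 119·5 = 595; λ(v − 1) = 6·100 = 600. Match? NO.
Condition (ii): bk = 2018·6 = 12108; vr = 101·119 = 12019. Match? NO.
Both conditions hold? NO.

NO


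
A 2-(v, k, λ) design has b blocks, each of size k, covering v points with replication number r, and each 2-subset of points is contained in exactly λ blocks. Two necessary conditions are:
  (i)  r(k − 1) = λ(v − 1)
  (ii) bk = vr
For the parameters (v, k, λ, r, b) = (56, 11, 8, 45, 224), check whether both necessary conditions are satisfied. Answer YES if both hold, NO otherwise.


Condition (i): r(k − 1) = 45·10 = 450; λ(v − 1) = 8·55 = 440. Match? NO.
Condition (ii): bk = 224·11 = 2464; vr = 56·45 = 2520. Match? NO.
Both conditions hold? NO.

NO


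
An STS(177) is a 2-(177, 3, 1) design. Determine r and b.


An STS(v) is a 2-(v, 3, 1) BIBD: block size k = 3, λ = 1.
Replication: r(k − 1) = λ(v − 1) ⇒ r·2 = 177 − 1 = 176 ⇒ r = 88.
Block count: b = v(v − 1)/6 = 177·176/6 = 31152/6 = 5192.

r = 88, b = 5192.


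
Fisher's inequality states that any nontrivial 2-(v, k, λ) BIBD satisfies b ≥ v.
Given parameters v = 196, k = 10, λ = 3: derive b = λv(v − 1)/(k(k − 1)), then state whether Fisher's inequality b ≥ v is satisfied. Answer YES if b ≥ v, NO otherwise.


b = λv(v − 1)/(k(k − 1)) = 3·196·195/(10·9) = 114660/90 = 1274.
Compare with v = 196: b ≥ v, so Fisher's inequality holds.

YES


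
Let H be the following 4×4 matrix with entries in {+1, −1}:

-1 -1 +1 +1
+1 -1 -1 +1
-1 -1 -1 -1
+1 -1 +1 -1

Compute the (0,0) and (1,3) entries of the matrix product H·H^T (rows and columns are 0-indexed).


Row 0 of H: [-1, -1, 1, 1].
Row 1 of H: [1, -1, -1, 1].
Row 3 of H: [1, -1, 1, -1].
(H·H^T)[0][0] = Σ_j H[0][j]·H[0][j] = (-1)² + (-1)² + (1)² + (1)² = 1 + 1 + 1 + 1 = 4.
(H·H^T)[1][3] = Σ_j H[1][j]·H[3][j] = (1)·(1) + (-1)·(-1) + (-1)·(1) + (1)·(-1) = 1 + 1 + -1 + -1 = 0.
So rows 1 and 3 are orthogonal; the diagonal entry equals n = 4.

(0,0) entry = 4; (1,3) entry = 0.


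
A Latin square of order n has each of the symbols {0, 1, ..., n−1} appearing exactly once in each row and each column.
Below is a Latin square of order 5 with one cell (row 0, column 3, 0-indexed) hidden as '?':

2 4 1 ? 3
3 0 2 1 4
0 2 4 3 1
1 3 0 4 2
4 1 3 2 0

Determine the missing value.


Row 0 contains symbols [1, 2, 3, 4] — missing [0].
Column 3 contains symbols [1, 2, 3, 4] — missing [0].
The missing symbol must appear in both missing sets; intersection = [0].
Therefore the hidden value is 0.

Missing value = 0.


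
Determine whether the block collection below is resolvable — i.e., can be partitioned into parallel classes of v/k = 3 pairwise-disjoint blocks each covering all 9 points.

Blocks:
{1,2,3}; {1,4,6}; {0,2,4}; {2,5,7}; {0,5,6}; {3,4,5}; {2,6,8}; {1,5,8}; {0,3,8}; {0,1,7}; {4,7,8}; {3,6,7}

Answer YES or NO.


v = 9, block size k = 3, number of blocks = 12.
For resolvability, blocks must partition into parallel classes of size v/k = 3.
Total blocks must therefore be a multiple of 3: 12 = 3·4 + 0 ⇒ divisible ✓.
Greedy packing gives 4 candidate class(es). Each should be a full parallel class (size 3, covers all 9 points).
  Class 1 (3 blocks): {1,2,3}; {0,5,6}; {4,7,8}. Points covered: [0, 1, 2, 3, 4, 5, 6, 7, 8].
  Class 2 (3 blocks): {1,4,6}; {2,5,7}; {0,3,8}. Points covered: [0, 1, 2, 3, 4, 5, 6, 7, 8].
  Class 3 (3 blocks): {0,2,4}; {1,5,8}; {3,6,7}. Points covered: [0, 1, 2, 3, 4, 5, 6, 7, 8].
  Class 4 (3 blocks): {3,4,5}; {2,6,8}; {0,1,7}. Points covered: [0, 1, 2, 3, 4, 5, 6, 7, 8].
All classes full (size 3)? YES. All classes cover every point? YES.
Resolvable? YES.

YES


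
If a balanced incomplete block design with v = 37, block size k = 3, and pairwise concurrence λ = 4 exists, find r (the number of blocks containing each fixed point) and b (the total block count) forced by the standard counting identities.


Any 2-(v, k, λ) BIBD satisfies two necessary conditions:
  (i)  Each point sits in r blocks, and counting incidences through any fixed point gives r(k − 1) = λ(v − 1), so r = λ(v − 1)/(k − 1).
  (ii) Total incidences bk = vr, so b = vr/k.
Step 1: r = λ(v − 1)/(k − 1) = 4·(37 − 1)/(3 − 1) = 4·36/2 = 144/2 = 72.
Step 2: b = vr/k = 37·72/3 = 2664/3 = 888.
Check integrality: r = 72 ∈ Z ✓, b = 888 ∈ Z ✓.
(These identities are necessary conditions: they determine r and b for any design with these parameters, but do not by themselves prove that one exists.)

r = 72, b = 888.


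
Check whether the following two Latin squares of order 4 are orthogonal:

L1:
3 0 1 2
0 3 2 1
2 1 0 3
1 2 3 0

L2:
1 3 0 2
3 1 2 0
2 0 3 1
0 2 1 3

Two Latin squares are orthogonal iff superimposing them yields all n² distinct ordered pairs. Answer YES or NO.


Form the n² = 16 superimposed pairs (L1[i][j], L2[i][j]), row by row (rows and columns indexed from 0):
row 0: (3,1) (0,3) (1,0) (2,2)
row 1: (0,3) (3,1) (2,2) (1,0)
row 2: (2,2) (1,0) (0,3) (3,1)
row 3: (1,0) (2,2) (3,1) (0,3)
Orthogonality requires all 16 pairs distinct.
But the pair (0,3) repeats: cell (0,1) has L1 = 0, L2 = 3, and cell (1,0) has L1 = 0, L2 = 3.
A repeated pair means some other pair never occurs (only 4 distinct pairs out of 16), so the squares are not orthogonal.
Conclusion: NO.

NO


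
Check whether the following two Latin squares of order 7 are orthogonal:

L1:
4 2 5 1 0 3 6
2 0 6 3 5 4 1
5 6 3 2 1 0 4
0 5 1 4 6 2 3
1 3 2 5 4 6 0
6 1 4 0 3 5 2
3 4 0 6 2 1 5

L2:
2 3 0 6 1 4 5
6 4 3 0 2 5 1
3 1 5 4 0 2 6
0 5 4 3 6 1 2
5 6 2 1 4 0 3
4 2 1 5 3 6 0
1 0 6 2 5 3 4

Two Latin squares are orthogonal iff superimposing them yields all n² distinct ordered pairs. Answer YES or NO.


Form the n² = 49 superimposed pairs (L1[i][j], L2[i][j]), row by row (rows and columns indexed from 0):
row 0: (4,2) (2,3) (5,0) (1,6) (0,1) (3,4) (6,5)
row 1: (2,6) (0,4) (6,3) (3,0) (5,2) (4,5) (1,1)
row 2: (5,3) (6,1) (3,5) (2,4) (1,0) (0,2) (4,6)
row 3: (0,0) (5,5) (1,4) (4,3) (6,6) (2,1) (3,2)
row 4: (1,5) (3,6) (2,2) (5,1) (4,4) (6,0) (0,3)
row 5: (6,4) (1,2) (4,1) (0,5) (3,3) (5,6) (2,0)
row 6: (3,1) (4,0) (0,6) (6,2) (2,5) (1,3) (5,4)
Orthogonality requires all 49 pairs distinct.
Check by first coordinate: for each symbol s of L1, list the L2 entries in the n cells where L1 = s; they must all differ.
  L1 = 0: L2 entries (in reading order) 1, 4, 2, 0, 3, 5, 6 — all 7 distinct ✓
  L1 = 1: L2 entries (in reading order) 6, 1, 0, 4, 5, 2, 3 — all 7 distinct ✓
  L1 = 2: L2 entries (in reading order) 3, 6, 4, 1, 2, 0, 5 — all 7 distinct ✓
  L1 = 3: L2 entries (in reading order) 4, 0, 5, 2, 6, 3, 1 — all 7 distinct ✓
  L1 = 4: L2 entries (in reading order) 2, 5, 6, 3, 4, 1, 0 — all 7 distinct ✓
  L1 = 5: L2 entries (in reading order) 0, 2, 3, 5, 1, 6, 4 — all 7 distinct ✓
  L1 = 6: L2 entries (in reading order) 5, 3, 1, 6, 0, 4, 2 — all 7 distinct ✓
Every symbol of L1 meets every symbol of L2 exactly once, so all 49 pairs are distinct (49 of 49).
Conclusion: YES.

YES


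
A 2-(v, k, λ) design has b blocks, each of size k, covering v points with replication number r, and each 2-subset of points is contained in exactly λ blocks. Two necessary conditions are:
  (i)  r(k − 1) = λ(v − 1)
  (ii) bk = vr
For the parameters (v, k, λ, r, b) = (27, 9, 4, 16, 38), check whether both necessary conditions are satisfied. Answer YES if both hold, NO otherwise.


Condition (i): r(k − 1) = 16·8 = 128; λ(v − 1) = 4·26 = 104. Match? NO.
Condition (ii): bk = 38·9 = 342; vr = 27·16 = 432. Match? NO.
Both conditions hold? NO.

NO


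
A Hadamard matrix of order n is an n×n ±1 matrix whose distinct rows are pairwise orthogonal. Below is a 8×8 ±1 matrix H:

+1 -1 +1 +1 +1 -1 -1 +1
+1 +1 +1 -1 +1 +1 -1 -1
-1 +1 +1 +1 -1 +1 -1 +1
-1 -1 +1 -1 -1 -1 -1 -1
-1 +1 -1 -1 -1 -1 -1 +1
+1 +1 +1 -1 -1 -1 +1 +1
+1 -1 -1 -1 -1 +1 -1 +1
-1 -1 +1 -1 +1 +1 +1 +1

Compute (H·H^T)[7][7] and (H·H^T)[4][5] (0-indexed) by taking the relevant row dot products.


Row 4 of H: [-1, 1, -1, -1, -1, -1, -1, 1].
Row 5 of H: [1, 1, 1, -1, -1, -1, 1, 1].
Row 7 of H: [-1, -1, 1, -1, 1, 1, 1, 1].
(H·H^T)[7][7] = Σ_j H[7][j]·H[7][j] = (-1)² + (-1)² + (1)² + (-1)² + (1)² + (1)² + (1)² + (1)² = 1 + 1 + 1 + 1 + 1 + 1 + 1 + 1 = 8.
(H·H^T)[4][5] = Σ_j H[4][j]·H[5][j] = (-1)·(1) + (1)·(1) + (-1)·(1) + (-1)·(-1) + (-1)·(-1) + (-1)·(-1) + (-1)·(1) + (1)·(1) = -1 + 1 + -1 + 1 + 1 + 1 + -1 + 1 = 2.
Rows 4 and 5 are not orthogonal (dot product = 2 ≠ 0), so H is not a Hadamard matrix.

(7,7) entry = 8; (4,5) entry = 2.


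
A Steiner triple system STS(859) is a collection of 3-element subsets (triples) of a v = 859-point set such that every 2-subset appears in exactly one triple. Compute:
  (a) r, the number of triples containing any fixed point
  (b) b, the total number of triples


An STS(v) is a 2-(v, 3, 1) BIBD: block size k = 3, λ = 1.
Replication: r(k − 1) = λ(v − 1) ⇒ r·2 = 859 − 1 = 858 ⇒ r = 429.
Block count: bk = vr ⇒ b·3 = 859·429 = 368511 ⇒ b = 122837.

r = 429, b = 122837.


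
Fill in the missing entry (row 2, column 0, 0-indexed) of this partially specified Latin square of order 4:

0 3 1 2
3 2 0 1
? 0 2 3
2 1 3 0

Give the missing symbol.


Row 2 contains symbols [0, 2, 3] — missing [1].
Column 0 contains symbols [0, 2, 3] — missing [1].
The missing symbol must appear in both missing sets; intersection = [1].
Therefore the hidden value is 1.

Missing value = 1.


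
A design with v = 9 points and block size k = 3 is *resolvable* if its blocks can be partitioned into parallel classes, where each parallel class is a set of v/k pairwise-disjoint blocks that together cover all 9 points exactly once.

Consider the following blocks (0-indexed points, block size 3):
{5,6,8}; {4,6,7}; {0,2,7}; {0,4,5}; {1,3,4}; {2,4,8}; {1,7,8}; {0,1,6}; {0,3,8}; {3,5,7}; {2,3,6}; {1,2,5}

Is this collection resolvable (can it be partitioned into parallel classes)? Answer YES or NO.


v = 9, block size k = 3, number of blocks = 12.
For resolvability, blocks must partition into parallel classes of size v/k = 3.
Total blocks must therefore be a multiple of 3: 12 = 3·4 + 0 ⇒ divisible ✓.
Greedy packing gives 4 candidate class(es). Each should be a full parallel class (size 3, covers all 9 points).
  Class 1 (3 blocks): {5,6,8}; {0,2,7}; {1,3,4}. Points covered: [0, 1, 2, 3, 4, 5, 6, 7, 8].
  Class 2 (3 blocks): {4,6,7}; {0,3,8}; {1,2,5}. Points covered: [0, 1, 2, 3, 4, 5, 6, 7, 8].
  Class 3 (3 blocks): {0,4,5}; {1,7,8}; {2,3,6}. Points covered: [0, 1, 2, 3, 4, 5, 6, 7, 8].
  Class 4 (3 blocks): {2,4,8}; {0,1,6}; {3,5,7}. Points covered: [0, 1, 2, 3, 4, 5, 6, 7, 8].
All classes full (size 3)? YES. All classes cover every point? YES.
Resolvable? YES.

YES


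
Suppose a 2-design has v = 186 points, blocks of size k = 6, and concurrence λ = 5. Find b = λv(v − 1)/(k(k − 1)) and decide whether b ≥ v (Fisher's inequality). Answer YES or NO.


b = λv(v − 1)/(k(k − 1)) = 5·186·185/(6·5) = 172050/30 = 5735.
Compare with v = 186: b ≥ v, so Fisher's inequality holds.

YES


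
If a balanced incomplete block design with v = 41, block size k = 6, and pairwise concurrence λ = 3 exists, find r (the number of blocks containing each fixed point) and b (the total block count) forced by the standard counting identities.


Any 2-(v, k, λ) BIBD satisfies two necessary conditions:
  (i)  Each point sits in r blocks, and counting incidences through any fixed point gives r(k − 1) = λ(v − 1), so r = λ(v − 1)/(k − 1).
  (ii) Total incidences bk = vr, so b = vr/k.
Step 1: r = λ(v − 1)/(k − 1) = 3·(41 − 1)/(6 − 1) = 3·40/5 = 120/5 = 24.
Step 2: b = vr/k = 41·24/6 = 984/6 = 164.
Check integrality: r = 24 ∈ Z ✓, b = 164 ∈ Z ✓.
(These identities are necessary conditions: they determine r and b for any design with these parameters, but do not by themselves prove that one exists.)

r = 24, b = 164.
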